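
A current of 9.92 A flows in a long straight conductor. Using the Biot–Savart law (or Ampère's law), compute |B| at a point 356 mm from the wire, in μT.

For an infinitely long straight wire, B = μ₀I/(2πd).
B = (4π×10⁻⁷ × 9.92) / (2π × 0.356) = 5.57×10⁻⁶ T.

B ≈ 5.57 μT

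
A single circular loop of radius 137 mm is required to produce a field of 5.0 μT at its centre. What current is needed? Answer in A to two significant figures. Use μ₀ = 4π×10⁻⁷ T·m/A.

At the centre of a circular loop B = μ₀I/(2R), so I = 2RB/μ₀.
With R = 0.137 m, I = 2 × 0.137 × 5.00×10⁻⁶ / (4π×10⁻⁷) = 1.09 A.

I ≈ 1.1 A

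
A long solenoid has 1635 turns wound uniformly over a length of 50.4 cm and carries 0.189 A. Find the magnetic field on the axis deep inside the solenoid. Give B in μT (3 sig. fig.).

Inside a long solenoid, B = μ₀nI with n = 3244 turns/m.
B = 4π×10⁻⁷ × 3244 × 0.189 = 7.70×10⁻⁴ T.

B ≈ 770 μT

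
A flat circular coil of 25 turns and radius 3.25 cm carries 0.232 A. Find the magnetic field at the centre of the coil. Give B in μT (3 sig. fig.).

B ≈ 112 μT

For an N-turn flat coil, B = Nμ₀I/(2R) with R = 0.0325 m.
B = 25 × 4.49×10⁻⁶ T = 1.12×10⁻⁴ T.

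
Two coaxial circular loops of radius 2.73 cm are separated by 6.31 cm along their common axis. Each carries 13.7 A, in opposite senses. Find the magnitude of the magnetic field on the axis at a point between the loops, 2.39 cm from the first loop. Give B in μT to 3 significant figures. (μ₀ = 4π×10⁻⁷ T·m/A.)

Each loop contributes B = μ₀IR²/[2(R²+z²)^(3/2)] on the axis, with z measured from that loop.
Loop 1 (z = 0.0239 m): B₁ = 1.34×10⁻⁴ T. Loop 2 (z = 0.0392 m): B₂ = 5.89×10⁻⁵ T.
The fields oppose: B = |B₁ − B₂| = 7.55×10⁻⁵ T.

B ≈ 75.5 μT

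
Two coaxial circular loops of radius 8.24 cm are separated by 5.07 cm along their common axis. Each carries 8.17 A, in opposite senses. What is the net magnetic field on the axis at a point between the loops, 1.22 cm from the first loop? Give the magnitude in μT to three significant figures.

B ≈ 14.0 μT

Each loop contributes B = μ₀IR²/[2(R²+z²)^(3/2)] on the axis, with z measured from that loop.
Loop 1 (z = 0.0122 m): B₁ = 6.03×10⁻⁵ T. Loop 2 (z = 0.0385 m): B₂ = 4.63×10⁻⁵ T.
The fields oppose: B = |B₁ − B₂| = 1.40×10⁻⁵ T.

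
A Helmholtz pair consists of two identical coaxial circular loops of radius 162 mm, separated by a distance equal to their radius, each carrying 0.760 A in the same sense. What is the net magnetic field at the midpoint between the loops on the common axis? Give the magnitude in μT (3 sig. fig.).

Each loop contributes B = μ₀IR²/[2(R²+z²)^(3/2)] on the axis, with z measured from that loop.
Loop 1 (z = 0.081 m): B₁ = 2.11×10⁻⁶ T. Loop 2 (z = 0.081 m): B₂ = 2.11×10⁻⁶ T.
The fields add: B = B₁ + B₂ = 4.22×10⁻⁶ T.

B ≈ 4.22 μT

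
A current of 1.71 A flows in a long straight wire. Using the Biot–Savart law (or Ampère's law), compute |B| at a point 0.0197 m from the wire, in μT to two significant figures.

For an infinitely long straight wire, B = μ₀I/(2πd).
B = (4π×10⁻⁷ × 1.71) / (2π × 0.0197) = 1.74×10⁻⁵ T.

B ≈ 17 μT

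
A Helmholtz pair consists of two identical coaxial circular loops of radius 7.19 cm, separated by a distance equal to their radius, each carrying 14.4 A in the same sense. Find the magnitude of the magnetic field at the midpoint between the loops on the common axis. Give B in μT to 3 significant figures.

B ≈ 180 μT

Each loop contributes B = μ₀IR²/[2(R²+z²)^(3/2)] on the axis, with z measured from that loop.
Loop 1 (z = 0.03595 m): B₁ = 9.00×10⁻⁵ T. Loop 2 (z = 0.03595 m): B₂ = 9.00×10⁻⁵ T.
The fields add: B = B₁ + B₂ = 1.80×10⁻⁴ T.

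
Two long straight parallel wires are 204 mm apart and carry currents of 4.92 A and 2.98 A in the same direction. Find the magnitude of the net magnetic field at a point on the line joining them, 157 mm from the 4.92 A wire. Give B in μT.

Each long wire gives B = μ₀I/(2πd). Distances are d₁ = 0.157 m and d₂ = 0.047 m.
B₁ = 6.27×10⁻⁶ T, B₂ = 1.27×10⁻⁵ T.
Between parallel currents the two contributions point in opposite directions, so they subtract. B = |B₁ − B₂| = |6.27×10⁻⁶ − 1.27×10⁻⁵| = 6.41×10⁻⁶ T.

B ≈ 6.41 μT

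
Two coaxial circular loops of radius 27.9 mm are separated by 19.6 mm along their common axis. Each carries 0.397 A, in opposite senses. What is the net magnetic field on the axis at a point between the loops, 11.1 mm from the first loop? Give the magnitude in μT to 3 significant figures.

Each loop contributes B = μ₀IR²/[2(R²+z²)^(3/2)] on the axis, with z measured from that loop.
Loop 1 (z = 0.0111 m): B₁ = 7.17×10⁻⁶ T. Loop 2 (z = 0.0085 m): B₂ = 7.83×10⁻⁶ T.
The fields oppose: B = |B₁ − B₂| = 6.54×10⁻⁷ T.

B ≈ 0.654 μT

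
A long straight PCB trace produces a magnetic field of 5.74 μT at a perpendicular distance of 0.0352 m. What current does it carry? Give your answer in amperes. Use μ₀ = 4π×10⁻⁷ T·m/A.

I ≈ 1.01 A

For a long straight wire B = μ₀I/(2πd), so I = 2πdB/μ₀.
I = 2π × 0.0352 × 5.74×10⁻⁶ / (4π×10⁻⁷) = 1.01 A.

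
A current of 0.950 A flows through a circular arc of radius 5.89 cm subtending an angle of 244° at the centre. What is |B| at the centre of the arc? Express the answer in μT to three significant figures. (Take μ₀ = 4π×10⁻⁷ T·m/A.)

The Biot–Savart field of a circular arc at its centre is B = μ₀Iφ/(4πR), with φ = 4.259 rad.
B = (4π×10⁻⁷ × 0.950 × 4.259) / (4π × 0.0589) = 6.87×10⁻⁶ T.

B ≈ 6.87 μT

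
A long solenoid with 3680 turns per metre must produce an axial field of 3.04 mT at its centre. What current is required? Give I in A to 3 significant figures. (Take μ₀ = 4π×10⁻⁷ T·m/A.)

Inside a long solenoid B = μ₀nI with n = 3680 m⁻¹, so I = B/(μ₀n).
I = 3.04×10⁻³ / (4π×10⁻⁷ × 3680) = 0.657 A.

I ≈ 0.657 A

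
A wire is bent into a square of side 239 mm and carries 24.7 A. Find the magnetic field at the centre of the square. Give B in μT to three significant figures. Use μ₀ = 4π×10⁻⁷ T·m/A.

B ≈ 117 μT

Each side is a finite straight segment at perpendicular distance d = a/(2 tan(π/4)) = 0.1195 m from the centre, with end-angles ±π/4.
One side contributes B₁ = (μ₀I/4πd)·2 sin(π/4) = 2.92×10⁻⁵ T.
All 4 sides add in the same direction: B = 4 × 2.92×10⁻⁵ = 1.17×10⁻⁴ T.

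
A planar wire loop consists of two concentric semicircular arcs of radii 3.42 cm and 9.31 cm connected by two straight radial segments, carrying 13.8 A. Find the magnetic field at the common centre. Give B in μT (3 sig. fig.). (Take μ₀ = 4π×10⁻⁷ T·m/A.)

The radial connectors point toward the centre, so dl × r̂ = 0 and they contribute nothing.
Each semicircle gives μ₀I/(4R): inner arc 1.27×10⁻⁴ T, outer arc 4.66×10⁻⁵ T.
The two arcs carry current in opposite angular senses, so their fields oppose: B = |1.27×10⁻⁴ − 4.66×10⁻⁵| = 8.02×10⁻⁵ T.

B ≈ 80.2 μT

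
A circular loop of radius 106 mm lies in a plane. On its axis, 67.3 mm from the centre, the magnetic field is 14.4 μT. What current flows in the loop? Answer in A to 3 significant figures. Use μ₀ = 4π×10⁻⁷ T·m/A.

On the axis of a loop, B = μ₀IR²/[2(R²+z²)^(3/2)], so I = 2B(R²+z²)^(3/2)/(μ₀R²).
R² + z² = 0.01124 + 0.004529 = 0.01577 m²; raised to 3/2 gives 1.98×10⁻³ m³.
I = 2 × 1.44×10⁻⁵ × 1.98×10⁻³ / (1.26×10⁻⁶ × 0.01124) = 4.04 A.

I ≈ 4.04 A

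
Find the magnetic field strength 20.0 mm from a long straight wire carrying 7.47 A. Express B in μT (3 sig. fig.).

B ≈ 74.7 μT

For an infinitely long straight wire, B = μ₀I/(2πd).
B = (4π×10⁻⁷ × 7.47) / (2π × 0.02) = 7.47×10⁻⁵ T.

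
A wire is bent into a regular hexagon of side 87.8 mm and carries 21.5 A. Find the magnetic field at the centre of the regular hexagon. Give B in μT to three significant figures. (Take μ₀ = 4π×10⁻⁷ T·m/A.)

Each side is a finite straight segment at perpendicular distance d = a/(2 tan(π/6)) = 0.07604 m from the centre, with end-angles ±π/6.
One side contributes B₁ = (μ₀I/4πd)·2 sin(π/6) = 2.83×10⁻⁵ T.
All 6 sides add in the same direction: B = 6 × 2.83×10⁻⁵ = 1.70×10⁻⁴ T.

B ≈ 170 μT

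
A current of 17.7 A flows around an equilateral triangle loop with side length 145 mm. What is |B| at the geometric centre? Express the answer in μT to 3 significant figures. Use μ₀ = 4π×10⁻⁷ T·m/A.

Each side is a finite straight segment at perpendicular distance d = a/(2 tan(π/3)) = 0.04186 m from the centre, with end-angles ±π/3.
One side contributes B₁ = (μ₀I/4πd)·2 sin(π/3) = 7.32×10⁻⁵ T.
All 3 sides add in the same direction: B = 3 × 7.32×10⁻⁵ = 2.20×10⁻⁴ T.

B ≈ 220 μT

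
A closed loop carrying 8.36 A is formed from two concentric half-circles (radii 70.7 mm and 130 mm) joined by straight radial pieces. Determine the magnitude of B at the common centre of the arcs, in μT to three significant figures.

The radial connectors point toward the centre, so dl × r̂ = 0 and they contribute nothing.
Each semicircle gives μ₀I/(4R): inner arc 3.71×10⁻⁵ T, outer arc 2.02×10⁻⁵ T.
The two arcs carry current in opposite angular senses, so their fields oppose: B = |3.71×10⁻⁵ − 2.02×10⁻⁵| = 1.69×10⁻⁵ T.

B ≈ 16.9 μT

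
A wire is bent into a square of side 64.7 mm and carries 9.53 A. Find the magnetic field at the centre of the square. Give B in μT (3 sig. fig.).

B ≈ 167 μT

Each side is a finite straight segment at perpendicular distance d = a/(2 tan(π/4)) = 0.03235 m from the centre, with end-angles ±π/4.
One side contributes B₁ = (μ₀I/4πd)·2 sin(π/4) = 4.17×10⁻⁵ T.
All 4 sides add in the same direction: B = 4 × 4.17×10⁻⁵ = 1.67×10⁻⁴ T.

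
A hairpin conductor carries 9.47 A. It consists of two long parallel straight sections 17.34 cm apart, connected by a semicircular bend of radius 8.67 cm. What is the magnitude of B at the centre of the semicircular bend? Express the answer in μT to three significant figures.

B ≈ 56.2 μT

The semicircular arc contributes B_arc = μ₀I·π/(4πR) = μ₀I/(4R) = 3.43×10⁻⁵ T.
Each semi-infinite lead is at perpendicular distance R = 0.0867 m from the centre, with the perpendicular foot at its near end, so it contributes μ₀I/(4πR); both point the same way, together 2.18×10⁻⁵ T.
Arc and leads all point the same direction: B = 3.43×10⁻⁵ + 2.18×10⁻⁵ = 5.62×10⁻⁵ T.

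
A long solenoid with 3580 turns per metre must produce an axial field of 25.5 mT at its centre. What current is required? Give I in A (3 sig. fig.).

Inside a long solenoid B = μ₀nI with n = 3580 m⁻¹, so I = B/(μ₀n).
I = 2.55×10⁻² / (4π×10⁻⁷ × 3580) = 5.67 A.

I ≈ 5.67 A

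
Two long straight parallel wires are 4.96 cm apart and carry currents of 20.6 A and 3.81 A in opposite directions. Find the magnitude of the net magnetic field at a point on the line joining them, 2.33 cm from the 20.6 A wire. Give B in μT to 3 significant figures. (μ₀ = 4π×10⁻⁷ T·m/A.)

Each long wire gives B = μ₀I/(2πd). Distances are d₁ = 0.0233 m and d₂ = 0.0263 m.
B₁ = 1.77×10⁻⁴ T, B₂ = 2.90×10⁻⁵ T.
Between antiparallel currents both contributions point the same way, so they add. B = B₁ + B₂ = 1.77×10⁻⁴ + 2.90×10⁻⁵ = 2.06×10⁻⁴ T.

B ≈ 206 μT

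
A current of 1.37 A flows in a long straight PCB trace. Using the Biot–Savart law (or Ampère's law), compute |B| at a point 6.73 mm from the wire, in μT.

For an infinitely long straight wire, B = μ₀I/(2πd).
B = (4π×10⁻⁷ × 1.37) / (2π × 0.00673) = 4.07×10⁻⁵ T.

B ≈ 40.7 μT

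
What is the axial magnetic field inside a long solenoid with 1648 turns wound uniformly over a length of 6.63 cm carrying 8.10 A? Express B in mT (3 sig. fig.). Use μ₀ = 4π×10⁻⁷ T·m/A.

B ≈ 253 mT

Inside a long solenoid, B = μ₀nI with n = 2.486×10⁴ turns/m.
B = 4π×10⁻⁷ × 2.486×10⁴ × 8.10 = 0.253 T.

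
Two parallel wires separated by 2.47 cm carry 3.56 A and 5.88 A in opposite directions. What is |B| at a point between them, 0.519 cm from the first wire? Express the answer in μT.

Each long wire gives B = μ₀I/(2πd). Distances are d₁ = 0.00519 m and d₂ = 0.01951 m.
B₁ = 1.37×10⁻⁴ T, B₂ = 6.03×10⁻⁵ T.
Between antiparallel currents both contributions point the same way, so they add. B = B₁ + B₂ = 1.37×10⁻⁴ + 6.03×10⁻⁵ = 1.97×10⁻⁴ T.

B ≈ 197 μT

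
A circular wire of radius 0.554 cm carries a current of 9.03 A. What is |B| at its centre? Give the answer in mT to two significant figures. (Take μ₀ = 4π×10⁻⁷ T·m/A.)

B ≈ 1.0 mT

At the centre of a circular loop the Biot–Savart law gives B = μ₀I/(2R).
B = (4π×10⁻⁷ × 9.03) / (2 × 0.00554) = 1.02×10⁻³ T.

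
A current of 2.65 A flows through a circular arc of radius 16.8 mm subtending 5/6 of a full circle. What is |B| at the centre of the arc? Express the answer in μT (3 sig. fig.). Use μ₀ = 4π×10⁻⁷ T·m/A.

B ≈ 82.6 μT

The Biot–Savart field of a circular arc at its centre is B = μ₀Iφ/(4πR), with φ = 5.236 rad.
B = (4π×10⁻⁷ × 2.65 × 5.236) / (4π × 0.0168) = 8.26×10⁻⁵ T.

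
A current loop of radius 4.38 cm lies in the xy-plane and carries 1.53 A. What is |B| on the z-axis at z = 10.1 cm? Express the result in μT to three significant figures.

B ≈ 1.38 μT

On the axis of a circular loop, B = μ₀IR² / [2(R²+z²)^(3/2)].
R² + z² = (0.0438)² + (0.101)² = 0.01212 m², and (R²+z²)^(3/2) = 1.33×10⁻³ m³.
B = (4π×10⁻⁷ × 1.53 × 0.001918) / (2 × 1.33×10⁻³) = 1.38×10⁻⁶ T.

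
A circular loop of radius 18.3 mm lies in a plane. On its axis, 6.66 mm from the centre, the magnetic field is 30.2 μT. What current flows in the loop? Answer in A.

I ≈ 1.06 A

On the axis of a loop, B = μ₀IR²/[2(R²+z²)^(3/2)], so I = 2B(R²+z²)^(3/2)/(μ₀R²).
R² + z² = 0.0003349 + 4.436×10⁻⁵ = 0.0003792 m²; raised to 3/2 gives 7.39×10⁻⁶ m³.
I = 2 × 3.02×10⁻⁵ × 7.39×10⁻⁶ / (1.26×10⁻⁶ × 0.0003349) = 1.06 A.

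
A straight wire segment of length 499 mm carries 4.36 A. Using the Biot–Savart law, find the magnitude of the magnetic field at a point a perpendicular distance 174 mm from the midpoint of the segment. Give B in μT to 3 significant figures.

B ≈ 4.11 μT

For a finite straight segment, B = (μ₀I/4πd)(sinθ₁ + sinθ₂), where θ₁, θ₂ are the angles from the perpendicular to each end.
The perpendicular from the point meets the wire at its midpoint, so each end is L/2 = 0.2495 m away along the wire.
sinθ₁ = 0.2495/√(0.2495²+0.174²) = 0.8202; sinθ₂ = 0.2495/√(0.2495²+0.174²) = 0.8202.
B = (4π×10⁻⁷ × 4.36) / (4π × 0.174) × (0.8202 + 0.8202) = 4.11×10⁻⁶ T.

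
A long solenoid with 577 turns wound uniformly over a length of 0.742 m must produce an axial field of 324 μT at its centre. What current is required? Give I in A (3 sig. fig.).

I ≈ 0.332 A

Inside a long solenoid B = μ₀nI with n = 777.6 m⁻¹, so I = B/(μ₀n).
I = 3.24×10⁻⁴ / (4π×10⁻⁷ × 777.6) = 0.332 A.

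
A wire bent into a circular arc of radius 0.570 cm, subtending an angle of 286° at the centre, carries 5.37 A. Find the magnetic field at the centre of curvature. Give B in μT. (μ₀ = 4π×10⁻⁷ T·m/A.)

B ≈ 470 μT

The Biot–Savart field of a circular arc at its centre is B = μ₀Iφ/(4πR), with φ = 4.992 rad.
B = (4π×10⁻⁷ × 5.37 × 4.992) / (4π × 0.0057) = 4.70×10⁻⁴ T.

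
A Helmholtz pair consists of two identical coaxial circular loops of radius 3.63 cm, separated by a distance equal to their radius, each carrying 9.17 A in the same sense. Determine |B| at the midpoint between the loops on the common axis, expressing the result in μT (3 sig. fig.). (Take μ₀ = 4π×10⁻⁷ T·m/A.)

Each loop contributes B = μ₀IR²/[2(R²+z²)^(3/2)] on the axis, with z measured from that loop.
Loop 1 (z = 0.01815 m): B₁ = 1.14×10⁻⁴ T. Loop 2 (z = 0.01815 m): B₂ = 1.14×10⁻⁴ T.
The fields add: B = B₁ + B₂ = 2.27×10⁻⁴ T.

B ≈ 227 μT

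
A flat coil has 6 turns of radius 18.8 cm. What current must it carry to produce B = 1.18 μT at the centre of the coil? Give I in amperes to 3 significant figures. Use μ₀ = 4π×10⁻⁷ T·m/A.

I ≈ 0.0588 A

For an N-turn coil, B = Nμ₀I/(2R) with R = 0.188 m, so I = 2RB/(Nμ₀) = 2 × 0.188 × 1.18×10⁻⁶ / (6 × 4π×10⁻⁷) = 5.88×10⁻² A.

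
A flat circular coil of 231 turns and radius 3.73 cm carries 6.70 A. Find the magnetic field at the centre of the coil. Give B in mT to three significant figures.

For an N-turn flat coil, B = Nμ₀I/(2R) with R = 0.0373 m.
B = 231 × 1.13×10⁻⁴ T = 2.61×10⁻² T.

B ≈ 26.1 mT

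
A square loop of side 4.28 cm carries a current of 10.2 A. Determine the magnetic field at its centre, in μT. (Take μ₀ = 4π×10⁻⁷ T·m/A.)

Each side is a finite straight segment at perpendicular distance d = a/(2 tan(π/4)) = 0.0214 m from the centre, with end-angles ±π/4.
One side contributes B₁ = (μ₀I/4πd)·2 sin(π/4) = 6.74×10⁻⁵ T.
All 4 sides add in the same direction: B = 4 × 6.74×10⁻⁵ = 2.70×10⁻⁴ T.

B ≈ 270 μT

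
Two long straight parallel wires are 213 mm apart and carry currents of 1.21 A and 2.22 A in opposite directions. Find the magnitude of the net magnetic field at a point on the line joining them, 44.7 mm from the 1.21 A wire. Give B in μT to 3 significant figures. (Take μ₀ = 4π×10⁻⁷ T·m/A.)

Each long wire gives B = μ₀I/(2πd). Distances are d₁ = 0.0447 m and d₂ = 0.1683 m.
B₁ = 5.41×10⁻⁶ T, B₂ = 2.64×10⁻⁶ T.
Between antiparallel currents both contributions point the same way, so they add. B = B₁ + B₂ = 5.41×10⁻⁶ + 2.64×10⁻⁶ = 8.05×10⁻⁶ T.

B ≈ 8.05 μT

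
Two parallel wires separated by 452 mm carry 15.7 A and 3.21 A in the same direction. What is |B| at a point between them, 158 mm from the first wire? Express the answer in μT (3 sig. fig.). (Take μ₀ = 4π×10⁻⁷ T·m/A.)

B ≈ 17.7 μT

Each long wire gives B = μ₀I/(2πd). Distances are d₁ = 0.158 m and d₂ = 0.294 m.
B₁ = 1.99×10⁻⁵ T, B₂ = 2.18×10⁻⁶ T.
Between parallel currents the two contributions point in opposite directions, so they subtract. B = |B₁ − B₂| = |1.99×10⁻⁵ − 2.18×10⁻⁶| = 1.77×10⁻⁵ T.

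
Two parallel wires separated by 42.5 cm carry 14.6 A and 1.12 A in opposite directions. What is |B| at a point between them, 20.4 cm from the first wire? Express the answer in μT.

Each long wire gives B = μ₀I/(2πd). Distances are d₁ = 0.204 m and d₂ = 0.221 m.
B₁ = 1.43×10⁻⁵ T, B₂ = 1.01×10⁻⁶ T.
Between antiparallel currents both contributions point the same way, so they add. B = B₁ + B₂ = 1.43×10⁻⁵ + 1.01×10⁻⁶ = 1.53×10⁻⁵ T.

B ≈ 15.3 μT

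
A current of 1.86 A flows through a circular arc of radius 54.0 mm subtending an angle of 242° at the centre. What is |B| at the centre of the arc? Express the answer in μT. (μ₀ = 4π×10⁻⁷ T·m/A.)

The Biot–Savart field of a circular arc at its centre is B = μ₀Iφ/(4πR), with φ = 4.224 rad.
B = (4π×10⁻⁷ × 1.86 × 4.224) / (4π × 0.054) = 1.45×10⁻⁵ T.

B ≈ 14.5 μT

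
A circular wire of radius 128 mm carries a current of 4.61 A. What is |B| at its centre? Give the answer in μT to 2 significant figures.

At the centre of a circular loop the Biot–Savart law gives B = μ₀I/(2R).
B = (4π×10⁻⁷ × 4.61) / (2 × 0.128) = 2.26×10⁻⁵ T.

B ≈ 23 μT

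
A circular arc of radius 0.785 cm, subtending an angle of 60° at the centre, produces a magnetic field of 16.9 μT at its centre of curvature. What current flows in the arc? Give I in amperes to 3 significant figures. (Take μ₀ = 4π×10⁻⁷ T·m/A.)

I ≈ 1.27 A

For a circular arc, B = μ₀Iφ/(4πR) with φ in radians; here φ = 1.047 rad.
So I = 4πRB/(μ₀φ) = 4π × 0.00785 × 1.69×10⁻⁵ / (4π×10⁻⁷ × 1.047) = 1.27 A.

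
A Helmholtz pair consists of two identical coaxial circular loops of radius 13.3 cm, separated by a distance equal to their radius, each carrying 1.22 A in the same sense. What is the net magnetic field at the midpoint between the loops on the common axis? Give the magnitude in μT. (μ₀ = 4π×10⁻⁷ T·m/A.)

Each loop contributes B = μ₀IR²/[2(R²+z²)^(3/2)] on the axis, with z measured from that loop.
Loop 1 (z = 0.0665 m): B₁ = 4.12×10⁻⁶ T. Loop 2 (z = 0.0665 m): B₂ = 4.12×10⁻⁶ T.
The fields add: B = B₁ + B₂ = 8.25×10⁻⁶ T.

B ≈ 8.25 μT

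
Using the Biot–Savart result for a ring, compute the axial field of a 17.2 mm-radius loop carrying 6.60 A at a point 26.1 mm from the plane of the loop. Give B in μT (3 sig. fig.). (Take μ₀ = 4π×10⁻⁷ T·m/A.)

B ≈ 40.2 μT

On the axis of a circular loop, B = μ₀IR² / [2(R²+z²)^(3/2)].
R² + z² = (0.0172)² + (0.0261)² = 0.0009771 m², and (R²+z²)^(3/2) = 3.05×10⁻⁵ m³.
B = (4π×10⁻⁷ × 6.60 × 0.0002958) / (2 × 3.05×10⁻⁵) = 4.02×10⁻⁵ T.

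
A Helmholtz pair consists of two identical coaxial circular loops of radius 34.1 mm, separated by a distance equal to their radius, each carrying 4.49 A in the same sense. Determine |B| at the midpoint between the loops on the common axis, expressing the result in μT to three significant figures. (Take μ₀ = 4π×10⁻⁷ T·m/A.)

B ≈ 118 μT

Each loop contributes B = μ₀IR²/[2(R²+z²)^(3/2)] on the axis, with z measured from that loop.
Loop 1 (z = 0.01705 m): B₁ = 5.92×10⁻⁵ T. Loop 2 (z = 0.01705 m): B₂ = 5.92×10⁻⁵ T.
The fields add: B = B₁ + B₂ = 1.18×10⁻⁴ T.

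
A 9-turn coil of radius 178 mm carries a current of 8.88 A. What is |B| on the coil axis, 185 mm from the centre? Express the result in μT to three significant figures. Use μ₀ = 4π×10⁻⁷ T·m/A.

B ≈ 94.0 μT

For an N-turn flat coil, B = Nμ₀IR²/[2(R²+z²)^(3/2)] with R = 0.178 m, z = 0.185 m.
B = 9 × 1.04×10⁻⁵ T = 9.40×10⁻⁵ T.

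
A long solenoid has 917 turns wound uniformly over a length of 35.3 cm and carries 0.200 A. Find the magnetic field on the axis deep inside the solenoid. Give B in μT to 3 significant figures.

B ≈ 653 μT

Inside a long solenoid, B = μ₀nI with n = 2598 turns/m.
B = 4π×10⁻⁷ × 2598 × 0.200 = 6.53×10⁻⁴ T.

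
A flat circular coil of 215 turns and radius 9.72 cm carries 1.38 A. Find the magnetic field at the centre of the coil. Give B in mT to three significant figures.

For an N-turn flat coil, B = Nμ₀I/(2R) with R = 0.0972 m.
B = 215 × 8.92×10⁻⁶ T = 1.92×10⁻³ T.

B ≈ 1.92 mT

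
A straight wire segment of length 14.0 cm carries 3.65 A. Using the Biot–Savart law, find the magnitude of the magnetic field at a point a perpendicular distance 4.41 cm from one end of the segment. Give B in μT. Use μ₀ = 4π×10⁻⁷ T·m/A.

For a finite straight segment, B = (μ₀I/4πd)(sinθ₁ + sinθ₂), where θ₁, θ₂ are the angles from the perpendicular to each end.
The perpendicular foot is at one end, so the two end-offsets along the wire are 0 and L = 0.14 m.
sinθ₁ = 0/√(0²+0.0441²) = 0.0000; sinθ₂ = 0.14/√(0.14²+0.0441²) = 0.9538.
B = (4π×10⁻⁷ × 3.65) / (4π × 0.0441) × (0.0000 + 0.9538) = 7.89×10⁻⁶ T.

B ≈ 7.89 μT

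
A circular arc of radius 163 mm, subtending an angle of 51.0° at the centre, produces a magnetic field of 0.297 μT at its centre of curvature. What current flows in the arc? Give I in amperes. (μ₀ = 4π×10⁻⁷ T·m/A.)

I ≈ 0.544 A

For a circular arc, B = μ₀Iφ/(4πR) with φ in radians; here φ = 0.8901 rad.
So I = 4πRB/(μ₀φ) = 4π × 0.163 × 2.97×10⁻⁷ / (4π×10⁻⁷ × 0.8901) = 0.544 A.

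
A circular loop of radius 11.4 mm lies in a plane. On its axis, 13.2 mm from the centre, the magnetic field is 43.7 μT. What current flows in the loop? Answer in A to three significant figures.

On the axis of a loop, B = μ₀IR²/[2(R²+z²)^(3/2)], so I = 2B(R²+z²)^(3/2)/(μ₀R²).
R² + z² = 0.00013 + 0.0001742 = 0.0003042 m²; raised to 3/2 gives 5.31×10⁻⁶ m³.
I = 2 × 4.37×10⁻⁵ × 5.31×10⁻⁶ / (1.26×10⁻⁶ × 0.00013) = 2.84 A.

I ≈ 2.84 A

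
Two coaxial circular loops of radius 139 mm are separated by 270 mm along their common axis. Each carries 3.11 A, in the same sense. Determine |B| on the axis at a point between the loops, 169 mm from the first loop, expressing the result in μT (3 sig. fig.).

Each loop contributes B = μ₀IR²/[2(R²+z²)^(3/2)] on the axis, with z measured from that loop.
Loop 1 (z = 0.169 m): B₁ = 3.60×10⁻⁶ T. Loop 2 (z = 0.101 m): B₂ = 7.44×10⁻⁶ T.
The fields add: B = B₁ + B₂ = 1.10×10⁻⁵ T.

B ≈ 11.0 μT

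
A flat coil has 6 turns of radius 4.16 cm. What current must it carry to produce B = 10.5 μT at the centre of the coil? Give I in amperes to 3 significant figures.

For an N-turn coil, B = Nμ₀I/(2R) with R = 0.0416 m, so I = 2RB/(Nμ₀) = 2 × 0.0416 × 1.05×10⁻⁵ / (6 × 4π×10⁻⁷) = 0.116 A.

I ≈ 0.116 A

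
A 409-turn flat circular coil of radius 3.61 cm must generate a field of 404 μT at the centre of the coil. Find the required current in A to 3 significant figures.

For an N-turn coil, B = Nμ₀I/(2R) with R = 0.0361 m, so I = 2RB/(Nμ₀) = 2 × 0.0361 × 4.04×10⁻⁴ / (409 × 4π×10⁻⁷) = 5.68×10⁻² A.

I ≈ 0.0568 A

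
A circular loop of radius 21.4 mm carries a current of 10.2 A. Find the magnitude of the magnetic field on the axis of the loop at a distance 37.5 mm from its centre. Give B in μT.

On the axis of a circular loop, B = μ₀IR² / [2(R²+z²)^(3/2)].
R² + z² = (0.0214)² + (0.0375)² = 0.001864 m², and (R²+z²)^(3/2) = 8.05×10⁻⁵ m³.
B = (4π×10⁻⁷ × 10.2 × 0.000458) / (2 × 8.05×10⁻⁵) = 3.65×10⁻⁵ T.

B ≈ 36.5 μT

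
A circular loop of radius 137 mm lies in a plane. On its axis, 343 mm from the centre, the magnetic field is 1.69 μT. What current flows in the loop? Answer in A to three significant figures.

On the axis of a loop, B = μ₀IR²/[2(R²+z²)^(3/2)], so I = 2B(R²+z²)^(3/2)/(μ₀R²).
R² + z² = 0.01877 + 0.1176 = 0.1364 m²; raised to 3/2 gives 5.04×10⁻² m³.
I = 2 × 1.69×10⁻⁶ × 5.04×10⁻² / (1.26×10⁻⁶ × 0.01877) = 7.22 A.

I ≈ 7.22 A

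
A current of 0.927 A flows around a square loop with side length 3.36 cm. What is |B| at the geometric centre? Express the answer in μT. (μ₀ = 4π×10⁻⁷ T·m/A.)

Each side is a finite straight segment at perpendicular distance d = a/(2 tan(π/4)) = 0.0168 m from the centre, with end-angles ±π/4.
One side contributes B₁ = (μ₀I/4πd)·2 sin(π/4) = 7.80×10⁻⁶ T.
All 4 sides add in the same direction: B = 4 × 7.80×10⁻⁶ = 3.12×10⁻⁵ T.

B ≈ 31.2 μT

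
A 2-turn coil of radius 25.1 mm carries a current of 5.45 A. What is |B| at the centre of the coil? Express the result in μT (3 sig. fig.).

For an N-turn flat coil, B = Nμ₀I/(2R) with R = 0.0251 m.
B = 2 × 1.36×10⁻⁴ T = 2.73×10⁻⁴ T.

B ≈ 273 μT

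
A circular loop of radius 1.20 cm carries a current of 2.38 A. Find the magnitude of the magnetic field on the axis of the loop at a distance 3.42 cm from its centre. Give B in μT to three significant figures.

B ≈ 4.52 μT

On the axis of a circular loop, B = μ₀IR² / [2(R²+z²)^(3/2)].
R² + z² = (0.012)² + (0.0342)² = 0.001314 m², and (R²+z²)^(3/2) = 4.76×10⁻⁵ m³.
B = (4π×10⁻⁷ × 2.38 × 0.000144) / (2 × 4.76×10⁻⁵) = 4.52×10⁻⁶ T.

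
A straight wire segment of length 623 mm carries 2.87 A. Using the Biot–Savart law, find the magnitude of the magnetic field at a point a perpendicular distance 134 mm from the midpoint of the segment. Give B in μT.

B ≈ 3.93 μT

For a finite straight segment, B = (μ₀I/4πd)(sinθ₁ + sinθ₂), where θ₁, θ₂ are the angles from the perpendicular to each end.
The perpendicular from the point meets the wire at its midpoint, so each end is L/2 = 0.3115 m away along the wire.
sinθ₁ = 0.3115/√(0.3115²+0.134²) = 0.9186; sinθ₂ = 0.3115/√(0.3115²+0.134²) = 0.9186.
B = (4π×10⁻⁷ × 2.87) / (4π × 0.134) × (0.9186 + 0.9186) = 3.93×10⁻⁶ T.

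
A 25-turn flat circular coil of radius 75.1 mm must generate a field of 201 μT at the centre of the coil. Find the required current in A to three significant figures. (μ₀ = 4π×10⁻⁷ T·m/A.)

For an N-turn coil, B = Nμ₀I/(2R) with R = 0.0751 m, so I = 2RB/(Nμ₀) = 2 × 0.0751 × 2.01×10⁻⁴ / (25 × 4π×10⁻⁷) = 0.961 A.

I ≈ 0.961 A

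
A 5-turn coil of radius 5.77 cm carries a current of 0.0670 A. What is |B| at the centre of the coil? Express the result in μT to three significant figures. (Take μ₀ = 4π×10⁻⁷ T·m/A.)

B ≈ 3.65 μT

For an N-turn flat coil, B = Nμ₀I/(2R) with R = 0.0577 m.
B = 5 × 7.30×10⁻⁷ T = 3.65×10⁻⁶ T.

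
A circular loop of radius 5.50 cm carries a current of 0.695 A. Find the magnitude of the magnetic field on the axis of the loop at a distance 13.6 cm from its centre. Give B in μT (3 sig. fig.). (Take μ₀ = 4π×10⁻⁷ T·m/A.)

On the axis of a circular loop, B = μ₀IR² / [2(R²+z²)^(3/2)].
R² + z² = (0.055)² + (0.136)² = 0.02152 m², and (R²+z²)^(3/2) = 3.16×10⁻³ m³.
B = (4π×10⁻⁷ × 0.695 × 0.003025) / (2 × 3.16×10⁻³) = 4.18×10⁻⁷ T.

B ≈ 0.418 μT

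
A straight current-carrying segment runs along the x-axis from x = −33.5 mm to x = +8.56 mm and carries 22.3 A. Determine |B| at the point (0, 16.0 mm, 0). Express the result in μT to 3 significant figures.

For a finite straight segment, B = (μ₀I/4πd)(sinθ₁ + sinθ₂), where θ₁, θ₂ are the angles from the perpendicular to each end.
The perpendicular distance is d = 0.016 m; the end-offsets along the wire are a = 0.0335 m and b = 0.00856 m.
sinθ₁ = 0.0335/√(0.0335²+0.016²) = 0.9024; sinθ₂ = 0.00856/√(0.00856²+0.016²) = 0.4717.
B = (4π×10⁻⁷ × 22.3) / (4π × 0.016) × (0.9024 + 0.4717) = 1.92×10⁻⁴ T.

B ≈ 192 μT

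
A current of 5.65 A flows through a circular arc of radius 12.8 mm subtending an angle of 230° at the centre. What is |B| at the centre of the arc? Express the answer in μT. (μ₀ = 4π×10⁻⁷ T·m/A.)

The Biot–Savart field of a circular arc at its centre is B = μ₀Iφ/(4πR), with φ = 4.014 rad.
B = (4π×10⁻⁷ × 5.65 × 4.014) / (4π × 0.0128) = 1.77×10⁻⁴ T.

B ≈ 177 μT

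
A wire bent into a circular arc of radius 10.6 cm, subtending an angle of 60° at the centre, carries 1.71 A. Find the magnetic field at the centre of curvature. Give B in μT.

The Biot–Savart field of a circular arc at its centre is B = μ₀Iφ/(4πR), with φ = 1.047 rad.
B = (4π×10⁻⁷ × 1.71 × 1.047) / (4π × 0.106) = 1.69×10⁻⁶ T.

B ≈ 1.69 μT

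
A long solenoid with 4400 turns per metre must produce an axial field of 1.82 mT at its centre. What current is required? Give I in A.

I ≈ 0.329 A

Inside a long solenoid B = μ₀nI with n = 4400 m⁻¹, so I = B/(μ₀n).
I = 1.82×10⁻³ / (4π×10⁻⁷ × 4400) = 0.329 A.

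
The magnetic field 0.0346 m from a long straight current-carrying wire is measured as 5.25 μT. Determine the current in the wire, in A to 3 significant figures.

For a long straight wire B = μ₀I/(2πd), so I = 2πdB/μ₀.
I = 2π × 0.0346 × 5.25×10⁻⁶ / (4π×10⁻⁷) = 0.908 A.

I ≈ 0.908 A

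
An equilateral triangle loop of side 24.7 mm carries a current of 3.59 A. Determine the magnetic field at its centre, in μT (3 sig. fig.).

B ≈ 262 μT

Each side is a finite straight segment at perpendicular distance d = a/(2 tan(π/3)) = 0.00713 m from the centre, with end-angles ±π/3.
One side contributes B₁ = (μ₀I/4πd)·2 sin(π/3) = 8.72×10⁻⁵ T.
All 3 sides add in the same direction: B = 3 × 8.72×10⁻⁵ = 2.62×10⁻⁴ T.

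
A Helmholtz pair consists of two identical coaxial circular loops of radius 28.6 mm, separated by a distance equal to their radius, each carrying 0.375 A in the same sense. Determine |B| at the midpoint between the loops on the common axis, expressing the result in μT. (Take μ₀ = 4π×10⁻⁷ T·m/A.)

Each loop contributes B = μ₀IR²/[2(R²+z²)^(3/2)] on the axis, with z measured from that loop.
Loop 1 (z = 0.0143 m): B₁ = 5.89×10⁻⁶ T. Loop 2 (z = 0.0143 m): B₂ = 5.89×10⁻⁶ T.
The fields add: B = B₁ + B₂ = 1.18×10⁻⁵ T.

B ≈ 11.8 μT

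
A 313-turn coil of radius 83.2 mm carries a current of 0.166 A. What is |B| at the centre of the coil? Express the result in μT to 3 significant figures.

B ≈ 392 μT

For an N-turn flat coil, B = Nμ₀I/(2R) with R = 0.0832 m.
B = 313 × 1.25×10⁻⁶ T = 3.92×10⁻⁴ T.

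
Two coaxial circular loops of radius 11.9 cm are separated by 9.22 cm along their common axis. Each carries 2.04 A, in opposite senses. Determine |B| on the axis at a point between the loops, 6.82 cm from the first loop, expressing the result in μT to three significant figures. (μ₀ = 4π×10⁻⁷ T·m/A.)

Each loop contributes B = μ₀IR²/[2(R²+z²)^(3/2)] on the axis, with z measured from that loop.
Loop 1 (z = 0.0682 m): B₁ = 7.03×10⁻⁶ T. Loop 2 (z = 0.024 m): B₂ = 1.01×10⁻⁵ T.
The fields oppose: B = |B₁ − B₂| = 3.11×10⁻⁶ T.

B ≈ 3.11 μT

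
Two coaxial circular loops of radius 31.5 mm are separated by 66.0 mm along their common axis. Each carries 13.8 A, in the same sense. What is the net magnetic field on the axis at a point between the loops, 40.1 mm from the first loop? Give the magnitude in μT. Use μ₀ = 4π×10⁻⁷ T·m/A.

Each loop contributes B = μ₀IR²/[2(R²+z²)^(3/2)] on the axis, with z measured from that loop.
Loop 1 (z = 0.0401 m): B₁ = 6.49×10⁻⁵ T. Loop 2 (z = 0.0259 m): B₂ = 1.27×10⁻⁴ T.
The fields add: B = B₁ + B₂ = 1.92×10⁻⁴ T.

B ≈ 192 μT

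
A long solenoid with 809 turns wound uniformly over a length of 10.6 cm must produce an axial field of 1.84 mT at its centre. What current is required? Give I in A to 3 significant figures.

Inside a long solenoid B = μ₀nI with n = 7632 m⁻¹, so I = B/(μ₀n).
I = 1.84×10⁻³ / (4π×10⁻⁷ × 7632) = 0.192 A.

I ≈ 0.192 A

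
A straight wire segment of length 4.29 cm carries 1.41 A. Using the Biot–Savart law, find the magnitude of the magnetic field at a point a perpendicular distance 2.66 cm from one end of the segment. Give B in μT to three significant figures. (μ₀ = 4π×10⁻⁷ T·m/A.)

For a finite straight segment, B = (μ₀I/4πd)(sinθ₁ + sinθ₂), where θ₁, θ₂ are the angles from the perpendicular to each end.
The perpendicular foot is at one end, so the two end-offsets along the wire are 0 and L = 0.0429 m.
sinθ₁ = 0/√(0²+0.0266²) = 0.0000; sinθ₂ = 0.0429/√(0.0429²+0.0266²) = 0.8499.
B = (4π×10⁻⁷ × 1.41) / (4π × 0.0266) × (0.0000 + 0.8499) = 4.51×10⁻⁶ T.

B ≈ 4.51 μT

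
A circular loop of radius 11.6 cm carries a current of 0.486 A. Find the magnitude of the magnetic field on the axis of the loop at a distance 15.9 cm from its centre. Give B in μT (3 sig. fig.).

B ≈ 0.539 μT

On the axis of a circular loop, B = μ₀IR² / [2(R²+z²)^(3/2)].
R² + z² = (0.116)² + (0.159)² = 0.03874 m², and (R²+z²)^(3/2) = 7.62×10⁻³ m³.
B = (4π×10⁻⁷ × 0.486 × 0.01346) / (2 × 7.62×10⁻³) = 5.39×10⁻⁷ T.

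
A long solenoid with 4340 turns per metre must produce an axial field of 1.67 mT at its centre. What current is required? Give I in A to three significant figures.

Inside a long solenoid B = μ₀nI with n = 4340 m⁻¹, so I = B/(μ₀n).
I = 1.67×10⁻³ / (4π×10⁻⁷ × 4340) = 0.306 A.

I ≈ 0.306 A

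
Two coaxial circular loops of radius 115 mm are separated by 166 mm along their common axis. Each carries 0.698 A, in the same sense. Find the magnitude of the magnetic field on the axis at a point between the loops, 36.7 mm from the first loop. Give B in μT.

B ≈ 4.42 μT

Each loop contributes B = μ₀IR²/[2(R²+z²)^(3/2)] on the axis, with z measured from that loop.
Loop 1 (z = 0.0367 m): B₁ = 3.30×10⁻⁶ T. Loop 2 (z = 0.1293 m): B₂ = 1.12×10⁻⁶ T.
The fields add: B = B₁ + B₂ = 4.42×10⁻⁶ T.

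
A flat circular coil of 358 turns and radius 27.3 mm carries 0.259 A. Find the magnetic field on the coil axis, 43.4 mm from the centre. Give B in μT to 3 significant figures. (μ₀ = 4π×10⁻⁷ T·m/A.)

For an N-turn flat coil, B = Nμ₀IR²/[2(R²+z²)^(3/2)] with R = 0.0273 m, z = 0.0434 m.
B = 358 × 9.00×10⁻⁷ T = 3.22×10⁻⁴ T.

B ≈ 322 μT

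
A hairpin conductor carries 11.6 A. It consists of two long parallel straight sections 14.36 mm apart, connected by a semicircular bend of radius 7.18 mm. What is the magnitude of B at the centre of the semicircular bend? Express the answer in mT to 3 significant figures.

B ≈ 0.831 mT

The semicircular arc contributes B_arc = μ₀I·π/(4πR) = μ₀I/(4R) = 5.08×10⁻⁴ T.
Each semi-infinite lead is at perpendicular distance R = 0.00718 m from the centre, with the perpendicular foot at its near end, so it contributes μ₀I/(4πR); both point the same way, together 3.23×10⁻⁴ T.
Arc and leads all point the same direction: B = 5.08×10⁻⁴ + 3.23×10⁻⁴ = 8.31×10⁻⁴ T.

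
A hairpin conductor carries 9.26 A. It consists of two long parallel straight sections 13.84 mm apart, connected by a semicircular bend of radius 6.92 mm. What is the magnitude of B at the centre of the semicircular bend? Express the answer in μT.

B ≈ 688 μT

The semicircular arc contributes B_arc = μ₀I·π/(4πR) = μ₀I/(4R) = 4.20×10⁻⁴ T.
Each semi-infinite lead is at perpendicular distance R = 0.00692 m from the centre, with the perpendicular foot at its near end, so it contributes μ₀I/(4πR); both point the same way, together 2.68×10⁻⁴ T.
Arc and leads all point the same direction: B = 4.20×10⁻⁴ + 2.68×10⁻⁴ = 6.88×10⁻⁴ T.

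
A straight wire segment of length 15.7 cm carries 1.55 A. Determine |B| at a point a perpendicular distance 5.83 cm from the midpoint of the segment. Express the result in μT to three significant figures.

For a finite straight segment, B = (μ₀I/4πd)(sinθ₁ + sinθ₂), where θ₁, θ₂ are the angles from the perpendicular to each end.
The perpendicular from the point meets the wire at its midpoint, so each end is L/2 = 0.0785 m away along the wire.
sinθ₁ = 0.0785/√(0.0785²+0.0583²) = 0.8028; sinθ₂ = 0.0785/√(0.0785²+0.0583²) = 0.8028.
B = (4π×10⁻⁷ × 1.55) / (4π × 0.0583) × (0.8028 + 0.8028) = 4.27×10⁻⁶ T.

B ≈ 4.27 μT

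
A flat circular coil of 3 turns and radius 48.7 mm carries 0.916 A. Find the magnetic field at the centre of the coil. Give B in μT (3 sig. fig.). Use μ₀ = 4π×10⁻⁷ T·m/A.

For an N-turn flat coil, B = Nμ₀I/(2R) with R = 0.0487 m.
B = 3 × 1.18×10⁻⁵ T = 3.55×10⁻⁵ T.

B ≈ 35.5 μT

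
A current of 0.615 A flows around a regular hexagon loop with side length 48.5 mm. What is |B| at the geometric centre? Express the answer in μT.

Each side is a finite straight segment at perpendicular distance d = a/(2 tan(π/6)) = 0.042 m from the centre, with end-angles ±π/6.
One side contributes B₁ = (μ₀I/4πd)·2 sin(π/6) = 1.46×10⁻⁶ T.
All 6 sides add in the same direction: B = 6 × 1.46×10⁻⁶ = 8.79×10⁻⁶ T.

B ≈ 8.79 μT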